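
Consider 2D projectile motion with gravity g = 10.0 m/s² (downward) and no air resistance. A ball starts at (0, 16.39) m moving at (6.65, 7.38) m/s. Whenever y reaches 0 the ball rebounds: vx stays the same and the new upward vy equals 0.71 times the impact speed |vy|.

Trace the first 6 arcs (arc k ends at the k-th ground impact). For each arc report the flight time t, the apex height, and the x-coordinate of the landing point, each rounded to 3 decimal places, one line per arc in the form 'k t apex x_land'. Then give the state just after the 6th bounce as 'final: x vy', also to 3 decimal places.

1 2.693 19.113 17.910
2 2.776 9.635 36.372
3 1.971 4.857 49.480
4 1.400 2.448 58.787
5 0.994 1.234 65.395
6 0.706 0.622 70.087
final: 70.087 2.505

Arc 1: start y=16.390, vy=7.380 → t=2.693, apex=19.113, x_land=17.910, impact vy=-19.552
  bounce: vy ← 0.71·19.552 = 13.882
Arc 2: start y=0.000, vy=13.882 → t=2.776, apex=9.635, x_land=36.372, impact vy=-13.882
  bounce: vy ← 0.71·13.882 = 9.856
Arc 3: start y=0.000, vy=9.856 → t=1.971, apex=4.857, x_land=49.480, impact vy=-9.856
  bounce: vy ← 0.71·9.856 = 6.998
Arc 4: start y=0.000, vy=6.998 → t=1.400, apex=2.448, x_land=58.787, impact vy=-6.998
  bounce: vy ← 0.71·6.998 = 4.968
Arc 5: start y=0.000, vy=4.968 → t=0.994, apex=1.234, x_land=65.395, impact vy=-4.968
  bounce: vy ← 0.71·4.968 = 3.528
Arc 6: start y=0.000, vy=3.528 → t=0.706, apex=0.622, x_land=70.087, impact vy=-3.528
  bounce: vy ← 0.71·3.528 = 2.505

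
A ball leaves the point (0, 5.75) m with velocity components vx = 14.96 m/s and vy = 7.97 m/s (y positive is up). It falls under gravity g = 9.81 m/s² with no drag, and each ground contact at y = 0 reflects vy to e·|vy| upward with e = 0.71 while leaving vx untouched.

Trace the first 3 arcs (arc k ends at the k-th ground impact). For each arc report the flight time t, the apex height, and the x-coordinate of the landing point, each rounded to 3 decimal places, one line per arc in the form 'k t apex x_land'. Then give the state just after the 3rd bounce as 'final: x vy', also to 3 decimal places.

1 2.166 8.988 32.404
2 1.922 4.531 61.160
3 1.365 2.284 81.576
final: 81.576 4.753

Arc 1: start y=5.750, vy=7.970 → t=2.166, apex=8.988, x_land=32.404, impact vy=-13.279
  bounce: vy ← 0.71·13.279 = 9.428
Arc 2: start y=0.000, vy=9.428 → t=1.922, apex=4.531, x_land=61.160, impact vy=-9.428
  bounce: vy ← 0.71·9.428 = 6.694
Arc 3: start y=0.000, vy=6.694 → t=1.365, apex=2.284, x_land=81.576, impact vy=-6.694
  bounce: vy ← 0.71·6.694 = 4.753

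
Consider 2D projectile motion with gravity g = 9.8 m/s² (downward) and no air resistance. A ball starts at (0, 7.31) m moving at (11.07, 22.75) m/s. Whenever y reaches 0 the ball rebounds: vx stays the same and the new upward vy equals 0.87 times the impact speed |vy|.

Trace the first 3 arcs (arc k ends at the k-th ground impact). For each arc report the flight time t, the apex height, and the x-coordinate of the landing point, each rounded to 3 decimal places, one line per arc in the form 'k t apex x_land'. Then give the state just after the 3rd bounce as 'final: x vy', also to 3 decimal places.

1 4.945 33.716 54.736
2 4.564 25.520 105.263
3 3.971 19.316 149.221
final: 149.221 16.928

Arc 1: start y=7.310, vy=22.750 → t=4.945, apex=33.716, x_land=54.736, impact vy=-25.707
  bounce: vy ← 0.87·25.707 = 22.365
Arc 2: start y=0.000, vy=22.365 → t=4.564, apex=25.520, x_land=105.263, impact vy=-22.365
  bounce: vy ← 0.87·22.365 = 19.457
Arc 3: start y=0.000, vy=19.457 → t=3.971, apex=19.316, x_land=149.221, impact vy=-19.457
  bounce: vy ← 0.87·19.457 = 16.928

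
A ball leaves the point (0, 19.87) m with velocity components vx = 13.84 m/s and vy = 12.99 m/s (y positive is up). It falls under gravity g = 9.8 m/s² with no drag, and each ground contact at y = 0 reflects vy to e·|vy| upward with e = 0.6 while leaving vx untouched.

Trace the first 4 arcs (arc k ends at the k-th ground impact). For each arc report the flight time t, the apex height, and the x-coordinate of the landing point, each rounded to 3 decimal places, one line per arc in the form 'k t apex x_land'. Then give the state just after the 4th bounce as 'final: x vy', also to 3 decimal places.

1 3.736 28.479 51.711
2 2.893 10.253 91.750
3 1.736 3.691 115.773
4 1.041 1.329 130.187
final: 130.187 3.062

Arc 1: start y=19.870, vy=12.990 → t=3.736, apex=28.479, x_land=51.711, impact vy=-23.626
  bounce: vy ← 0.6·23.626 = 14.176
Arc 2: start y=0.000, vy=14.176 → t=2.893, apex=10.253, x_land=91.750, impact vy=-14.176
  bounce: vy ← 0.6·14.176 = 8.505
Arc 3: start y=0.000, vy=8.505 → t=1.736, apex=3.691, x_land=115.773, impact vy=-8.505
  bounce: vy ← 0.6·8.505 = 5.103
Arc 4: start y=0.000, vy=5.103 → t=1.041, apex=1.329, x_land=130.187, impact vy=-5.103
  bounce: vy ← 0.6·5.103 = 3.062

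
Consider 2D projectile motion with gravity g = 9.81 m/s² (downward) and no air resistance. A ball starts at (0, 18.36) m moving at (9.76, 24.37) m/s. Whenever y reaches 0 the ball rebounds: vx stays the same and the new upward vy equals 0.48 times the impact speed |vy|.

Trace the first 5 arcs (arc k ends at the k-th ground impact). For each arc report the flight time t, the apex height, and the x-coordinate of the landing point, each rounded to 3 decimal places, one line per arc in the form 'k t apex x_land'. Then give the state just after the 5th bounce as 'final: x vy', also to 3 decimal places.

1 5.633 48.630 54.977
2 3.023 11.204 84.479
3 1.451 2.581 98.640
4 0.696 0.595 105.438
5 0.334 0.137 108.700
final: 108.700 0.787

Arc 1: start y=18.360, vy=24.370 → t=5.633, apex=48.630, x_land=54.977, impact vy=-30.889
  bounce: vy ← 0.48·30.889 = 14.827
Arc 2: start y=0.000, vy=14.827 → t=3.023, apex=11.204, x_land=84.479, impact vy=-14.827
  bounce: vy ← 0.48·14.827 = 7.117
Arc 3: start y=0.000, vy=7.117 → t=1.451, apex=2.581, x_land=98.640, impact vy=-7.117
  bounce: vy ← 0.48·7.117 = 3.416
Arc 4: start y=0.000, vy=3.416 → t=0.696, apex=0.595, x_land=105.438, impact vy=-3.416
  bounce: vy ← 0.48·3.416 = 1.640
Arc 5: start y=0.000, vy=1.640 → t=0.334, apex=0.137, x_land=108.700, impact vy=-1.640
  bounce: vy ← 0.48·1.640 = 0.787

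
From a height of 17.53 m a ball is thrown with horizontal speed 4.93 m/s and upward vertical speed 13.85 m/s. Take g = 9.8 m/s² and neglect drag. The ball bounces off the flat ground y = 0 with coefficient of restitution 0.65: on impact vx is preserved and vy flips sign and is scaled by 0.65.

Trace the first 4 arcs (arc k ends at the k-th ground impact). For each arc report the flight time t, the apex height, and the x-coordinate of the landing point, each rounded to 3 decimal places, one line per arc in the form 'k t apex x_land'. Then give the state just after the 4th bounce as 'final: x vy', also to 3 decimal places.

Arc 1: start y=17.530, vy=13.850 → t=3.774, apex=27.317, x_land=18.608, impact vy=-23.139
  bounce: vy ← 0.65·23.139 = 15.040
Arc 2: start y=0.000, vy=15.040 → t=3.069, apex=11.541, x_land=33.740, impact vy=-15.040
  bounce: vy ← 0.65·15.040 = 9.776
Arc 3: start y=0.000, vy=9.776 → t=1.995, apex=4.876, x_land=43.576, impact vy=-9.776
  bounce: vy ← 0.65·9.776 = 6.355
Arc 4: start y=0.000, vy=6.355 → t=1.297, apex=2.060, x_land=49.970, impact vy=-6.355
  bounce: vy ← 0.65·6.355 = 4.130

1 3.774 27.317 18.608
2 3.069 11.541 33.740
3 1.995 4.876 43.576
4 1.297 2.060 49.970
final: 49.970 4.130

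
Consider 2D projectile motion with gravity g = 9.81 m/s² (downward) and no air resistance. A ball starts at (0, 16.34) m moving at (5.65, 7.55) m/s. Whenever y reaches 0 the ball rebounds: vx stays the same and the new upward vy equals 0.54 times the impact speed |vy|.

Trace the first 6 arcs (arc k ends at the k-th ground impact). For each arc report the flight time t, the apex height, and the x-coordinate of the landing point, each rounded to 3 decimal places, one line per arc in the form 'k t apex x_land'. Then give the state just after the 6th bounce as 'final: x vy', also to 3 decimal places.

1 2.750 19.245 15.540
2 2.139 5.612 27.627
3 1.155 1.636 34.154
4 0.624 0.477 37.678
5 0.337 0.139 39.582
6 0.182 0.041 40.609
final: 40.609 0.482

Arc 1: start y=16.340, vy=7.550 → t=2.750, apex=19.245, x_land=15.540, impact vy=-19.432
  bounce: vy ← 0.54·19.432 = 10.493
Arc 2: start y=0.000, vy=10.493 → t=2.139, apex=5.612, x_land=27.627, impact vy=-10.493
  bounce: vy ← 0.54·10.493 = 5.666
Arc 3: start y=0.000, vy=5.666 → t=1.155, apex=1.636, x_land=34.154, impact vy=-5.666
  bounce: vy ← 0.54·5.666 = 3.060
Arc 4: start y=0.000, vy=3.060 → t=0.624, apex=0.477, x_land=37.678, impact vy=-3.060
  bounce: vy ← 0.54·3.060 = 1.652
Arc 5: start y=0.000, vy=1.652 → t=0.337, apex=0.139, x_land=39.582, impact vy=-1.652
  bounce: vy ← 0.54·1.652 = 0.892
Arc 6: start y=0.000, vy=0.892 → t=0.182, apex=0.041, x_land=40.609, impact vy=-0.892
  bounce: vy ← 0.54·0.892 = 0.482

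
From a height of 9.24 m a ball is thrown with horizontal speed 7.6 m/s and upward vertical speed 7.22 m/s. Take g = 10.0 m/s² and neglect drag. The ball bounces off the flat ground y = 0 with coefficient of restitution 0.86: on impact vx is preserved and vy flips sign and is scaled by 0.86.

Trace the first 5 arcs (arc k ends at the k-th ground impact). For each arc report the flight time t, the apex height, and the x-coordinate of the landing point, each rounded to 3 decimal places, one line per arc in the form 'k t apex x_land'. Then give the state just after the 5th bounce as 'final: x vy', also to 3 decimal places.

1 2.261 11.846 17.185
2 2.648 8.762 37.307
3 2.277 6.480 54.611
4 1.958 4.793 69.492
5 1.684 3.545 82.290
final: 82.290 7.241

Arc 1: start y=9.240, vy=7.220 → t=2.261, apex=11.846, x_land=17.185, impact vy=-15.392
  bounce: vy ← 0.86·15.392 = 13.238
Arc 2: start y=0.000, vy=13.238 → t=2.648, apex=8.762, x_land=37.307, impact vy=-13.238
  bounce: vy ← 0.86·13.238 = 11.384
Arc 3: start y=0.000, vy=11.384 → t=2.277, apex=6.480, x_land=54.611, impact vy=-11.384
  bounce: vy ← 0.86·11.384 = 9.790
Arc 4: start y=0.000, vy=9.790 → t=1.958, apex=4.793, x_land=69.492, impact vy=-9.790
  bounce: vy ← 0.86·9.790 = 8.420
Arc 5: start y=0.000, vy=8.420 → t=1.684, apex=3.545, x_land=82.290, impact vy=-8.420
  bounce: vy ← 0.86·8.420 = 7.241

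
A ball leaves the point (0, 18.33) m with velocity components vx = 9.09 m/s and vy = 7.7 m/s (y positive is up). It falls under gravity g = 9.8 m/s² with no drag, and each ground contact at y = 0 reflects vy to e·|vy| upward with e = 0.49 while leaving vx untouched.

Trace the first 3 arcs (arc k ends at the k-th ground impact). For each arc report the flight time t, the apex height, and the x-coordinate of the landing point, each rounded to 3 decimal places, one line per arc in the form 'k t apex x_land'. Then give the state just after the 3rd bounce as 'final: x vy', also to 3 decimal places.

Arc 1: start y=18.330, vy=7.700 → t=2.873, apex=21.355, x_land=26.119, impact vy=-20.459
  bounce: vy ← 0.49·20.459 = 10.025
Arc 2: start y=0.000, vy=10.025 → t=2.046, apex=5.127, x_land=44.716, impact vy=-10.025
  bounce: vy ← 0.49·10.025 = 4.912
Arc 3: start y=0.000, vy=4.912 → t=1.002, apex=1.231, x_land=53.828, impact vy=-4.912
  bounce: vy ← 0.49·4.912 = 2.407

1 2.873 21.355 26.119
2 2.046 5.127 44.716
3 1.002 1.231 53.828
final: 53.828 2.407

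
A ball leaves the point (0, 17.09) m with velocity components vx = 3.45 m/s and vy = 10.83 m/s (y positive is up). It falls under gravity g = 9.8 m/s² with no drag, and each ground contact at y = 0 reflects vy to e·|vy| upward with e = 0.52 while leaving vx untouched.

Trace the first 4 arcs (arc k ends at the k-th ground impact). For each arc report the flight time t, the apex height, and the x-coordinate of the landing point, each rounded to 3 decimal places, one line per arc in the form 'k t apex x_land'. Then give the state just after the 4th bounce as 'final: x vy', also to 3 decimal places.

Arc 1: start y=17.090, vy=10.830 → t=3.275, apex=23.074, x_land=11.299, impact vy=-21.266
  bounce: vy ← 0.52·21.266 = 11.058
Arc 2: start y=0.000, vy=11.058 → t=2.257, apex=6.239, x_land=19.085, impact vy=-11.058
  bounce: vy ← 0.52·11.058 = 5.750
Arc 3: start y=0.000, vy=5.750 → t=1.174, apex=1.687, x_land=23.134, impact vy=-5.750
  bounce: vy ← 0.52·5.750 = 2.990
Arc 4: start y=0.000, vy=2.990 → t=0.610, apex=0.456, x_land=25.239, impact vy=-2.990
  bounce: vy ← 0.52·2.990 = 1.555

1 3.275 23.074 11.299
2 2.257 6.239 19.085
3 1.174 1.687 23.134
4 0.610 0.456 25.239
final: 25.239 1.555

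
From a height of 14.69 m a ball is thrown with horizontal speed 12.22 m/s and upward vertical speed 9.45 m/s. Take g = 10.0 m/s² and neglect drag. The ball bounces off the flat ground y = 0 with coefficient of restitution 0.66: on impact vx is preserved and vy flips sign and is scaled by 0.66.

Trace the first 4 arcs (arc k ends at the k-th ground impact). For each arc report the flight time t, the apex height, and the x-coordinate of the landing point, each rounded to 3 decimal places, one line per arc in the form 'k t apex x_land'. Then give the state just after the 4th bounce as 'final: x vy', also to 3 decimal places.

1 2.902 19.155 35.466
2 2.584 8.344 67.038
3 1.705 3.635 87.876
4 1.125 1.583 101.628
final: 101.628 3.714

Arc 1: start y=14.690, vy=9.450 → t=2.902, apex=19.155, x_land=35.466, impact vy=-19.573
  bounce: vy ← 0.66·19.573 = 12.918
Arc 2: start y=0.000, vy=12.918 → t=2.584, apex=8.344, x_land=67.038, impact vy=-12.918
  bounce: vy ← 0.66·12.918 = 8.526
Arc 3: start y=0.000, vy=8.526 → t=1.705, apex=3.635, x_land=87.876, impact vy=-8.526
  bounce: vy ← 0.66·8.526 = 5.627
Arc 4: start y=0.000, vy=5.627 → t=1.125, apex=1.583, x_land=101.628, impact vy=-5.627
  bounce: vy ← 0.66·5.627 = 3.714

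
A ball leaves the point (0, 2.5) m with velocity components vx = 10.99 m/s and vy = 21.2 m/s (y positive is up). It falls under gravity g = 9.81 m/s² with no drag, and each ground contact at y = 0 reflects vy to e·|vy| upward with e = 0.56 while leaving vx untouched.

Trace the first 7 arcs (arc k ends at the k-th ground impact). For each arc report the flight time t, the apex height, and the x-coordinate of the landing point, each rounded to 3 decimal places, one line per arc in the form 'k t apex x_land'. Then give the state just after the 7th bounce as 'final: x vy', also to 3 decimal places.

1 4.437 25.407 48.763
2 2.549 7.968 76.777
3 1.427 2.499 92.464
4 0.799 0.784 101.250
5 0.448 0.246 106.169
6 0.251 0.077 108.924
7 0.140 0.024 110.467
final: 110.467 0.386

Arc 1: start y=2.500, vy=21.200 → t=4.437, apex=25.407, x_land=48.763, impact vy=-22.327
  bounce: vy ← 0.56·22.327 = 12.503
Arc 2: start y=0.000, vy=12.503 → t=2.549, apex=7.968, x_land=76.777, impact vy=-12.503
  bounce: vy ← 0.56·12.503 = 7.002
Arc 3: start y=0.000, vy=7.002 → t=1.427, apex=2.499, x_land=92.464, impact vy=-7.002
  bounce: vy ← 0.56·7.002 = 3.921
Arc 4: start y=0.000, vy=3.921 → t=0.799, apex=0.784, x_land=101.250, impact vy=-3.921
  bounce: vy ← 0.56·3.921 = 2.196
Arc 5: start y=0.000, vy=2.196 → t=0.448, apex=0.246, x_land=106.169, impact vy=-2.196
  bounce: vy ← 0.56·2.196 = 1.230
Arc 6: start y=0.000, vy=1.230 → t=0.251, apex=0.077, x_land=108.924, impact vy=-1.230
  bounce: vy ← 0.56·1.230 = 0.689
Arc 7: start y=0.000, vy=0.689 → t=0.140, apex=0.024, x_land=110.467, impact vy=-0.689
  bounce: vy ← 0.56·0.689 = 0.386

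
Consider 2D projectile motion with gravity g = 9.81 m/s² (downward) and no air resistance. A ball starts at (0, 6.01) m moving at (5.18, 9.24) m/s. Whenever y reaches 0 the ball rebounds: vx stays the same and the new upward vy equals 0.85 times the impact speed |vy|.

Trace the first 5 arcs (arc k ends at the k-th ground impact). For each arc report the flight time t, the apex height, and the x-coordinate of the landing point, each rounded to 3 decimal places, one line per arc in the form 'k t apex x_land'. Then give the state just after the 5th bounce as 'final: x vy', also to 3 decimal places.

Arc 1: start y=6.010, vy=9.240 → t=2.395, apex=10.362, x_land=12.408, impact vy=-14.258
  bounce: vy ← 0.85·14.258 = 12.119
Arc 2: start y=0.000, vy=12.119 → t=2.471, apex=7.486, x_land=25.207, impact vy=-12.119
  bounce: vy ← 0.85·12.119 = 10.301
Arc 3: start y=0.000, vy=10.301 → t=2.100, apex=5.409, x_land=36.086, impact vy=-10.301
  bounce: vy ← 0.85·10.301 = 8.756
Arc 4: start y=0.000, vy=8.756 → t=1.785, apex=3.908, x_land=45.333, impact vy=-8.756
  bounce: vy ← 0.85·8.756 = 7.443
Arc 5: start y=0.000, vy=7.443 → t=1.517, apex=2.823, x_land=53.193, impact vy=-7.443
  bounce: vy ← 0.85·7.443 = 6.326

1 2.395 10.362 12.408
2 2.471 7.486 25.207
3 2.100 5.409 36.086
4 1.785 3.908 45.333
5 1.517 2.823 53.193
final: 53.193 6.326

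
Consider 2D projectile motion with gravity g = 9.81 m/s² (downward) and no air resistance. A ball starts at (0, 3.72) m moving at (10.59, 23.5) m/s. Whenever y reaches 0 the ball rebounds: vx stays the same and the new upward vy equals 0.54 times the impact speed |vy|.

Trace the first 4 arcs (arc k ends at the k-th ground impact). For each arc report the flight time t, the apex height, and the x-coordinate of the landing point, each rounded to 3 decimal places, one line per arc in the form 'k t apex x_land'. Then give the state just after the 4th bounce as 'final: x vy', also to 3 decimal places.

Arc 1: start y=3.720, vy=23.500 → t=4.944, apex=31.867, x_land=52.361, impact vy=-25.005
  bounce: vy ← 0.54·25.005 = 13.503
Arc 2: start y=0.000, vy=13.503 → t=2.753, apex=9.293, x_land=81.514, impact vy=-13.503
  bounce: vy ← 0.54·13.503 = 7.291
Arc 3: start y=0.000, vy=7.291 → t=1.487, apex=2.710, x_land=97.256, impact vy=-7.291
  bounce: vy ← 0.54·7.291 = 3.937
Arc 4: start y=0.000, vy=3.937 → t=0.803, apex=0.790, x_land=105.757, impact vy=-3.937
  bounce: vy ← 0.54·3.937 = 2.126

1 4.944 31.867 52.361
2 2.753 9.293 81.514
3 1.487 2.710 97.256
4 0.803 0.790 105.757
final: 105.757 2.126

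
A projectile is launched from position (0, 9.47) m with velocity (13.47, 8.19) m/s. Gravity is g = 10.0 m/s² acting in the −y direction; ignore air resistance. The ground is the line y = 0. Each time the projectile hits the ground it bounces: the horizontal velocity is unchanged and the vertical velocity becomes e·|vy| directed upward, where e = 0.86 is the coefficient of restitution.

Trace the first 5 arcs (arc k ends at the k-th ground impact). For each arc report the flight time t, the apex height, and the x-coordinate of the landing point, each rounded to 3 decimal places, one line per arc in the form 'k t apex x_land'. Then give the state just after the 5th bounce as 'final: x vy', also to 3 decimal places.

Arc 1: start y=9.470, vy=8.190 → t=2.420, apex=12.824, x_land=32.604, impact vy=-16.015
  bounce: vy ← 0.86·16.015 = 13.773
Arc 2: start y=0.000, vy=13.773 → t=2.755, apex=9.484, x_land=69.708, impact vy=-13.773
  bounce: vy ← 0.86·13.773 = 11.845
Arc 3: start y=0.000, vy=11.845 → t=2.369, apex=7.015, x_land=101.617, impact vy=-11.845
  bounce: vy ← 0.86·11.845 = 10.186
Arc 4: start y=0.000, vy=10.186 → t=2.037, apex=5.188, x_land=129.059, impact vy=-10.186
  bounce: vy ← 0.86·10.186 = 8.760
Arc 5: start y=0.000, vy=8.760 → t=1.752, apex=3.837, x_land=152.659, impact vy=-8.760
  bounce: vy ← 0.86·8.760 = 7.534

1 2.420 12.824 32.604
2 2.755 9.484 69.708
3 2.369 7.015 101.617
4 2.037 5.188 129.059
5 1.752 3.837 152.659
final: 152.659 7.534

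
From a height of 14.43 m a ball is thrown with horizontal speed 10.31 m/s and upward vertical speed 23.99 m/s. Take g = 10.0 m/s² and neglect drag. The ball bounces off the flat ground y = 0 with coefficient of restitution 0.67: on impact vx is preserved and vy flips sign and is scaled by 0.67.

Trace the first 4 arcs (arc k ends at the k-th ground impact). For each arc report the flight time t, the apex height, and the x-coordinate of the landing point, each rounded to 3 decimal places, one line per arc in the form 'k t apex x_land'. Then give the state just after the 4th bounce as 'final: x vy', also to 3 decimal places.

1 5.339 43.206 55.041
2 3.939 19.395 95.653
3 2.639 8.706 122.862
4 1.768 3.908 141.093
final: 141.093 5.924

Arc 1: start y=14.430, vy=23.990 → t=5.339, apex=43.206, x_land=55.041, impact vy=-29.396
  bounce: vy ← 0.67·29.396 = 19.695
Arc 2: start y=0.000, vy=19.695 → t=3.939, apex=19.395, x_land=95.653, impact vy=-19.695
  bounce: vy ← 0.67·19.695 = 13.196
Arc 3: start y=0.000, vy=13.196 → t=2.639, apex=8.706, x_land=122.862, impact vy=-13.196
  bounce: vy ← 0.67·13.196 = 8.841
Arc 4: start y=0.000, vy=8.841 → t=1.768, apex=3.908, x_land=141.093, impact vy=-8.841
  bounce: vy ← 0.67·8.841 = 5.924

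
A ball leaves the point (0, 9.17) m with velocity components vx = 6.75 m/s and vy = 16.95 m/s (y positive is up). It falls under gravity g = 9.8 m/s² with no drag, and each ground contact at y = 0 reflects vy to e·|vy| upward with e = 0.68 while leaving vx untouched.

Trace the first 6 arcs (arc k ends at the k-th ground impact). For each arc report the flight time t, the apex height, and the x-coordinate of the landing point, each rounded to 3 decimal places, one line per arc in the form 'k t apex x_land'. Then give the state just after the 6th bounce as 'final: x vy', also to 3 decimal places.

Arc 1: start y=9.170, vy=16.950 → t=3.935, apex=23.828, x_land=26.560, impact vy=-21.611
  bounce: vy ← 0.68·21.611 = 14.695
Arc 2: start y=0.000, vy=14.695 → t=2.999, apex=11.018, x_land=46.804, impact vy=-14.695
  bounce: vy ← 0.68·14.695 = 9.993
Arc 3: start y=0.000, vy=9.993 → t=2.039, apex=5.095, x_land=60.569, impact vy=-9.993
  bounce: vy ← 0.68·9.993 = 6.795
Arc 4: start y=0.000, vy=6.795 → t=1.387, apex=2.356, x_land=69.930, impact vy=-6.795
  bounce: vy ← 0.68·6.795 = 4.621
Arc 5: start y=0.000, vy=4.621 → t=0.943, apex=1.089, x_land=76.295, impact vy=-4.621
  bounce: vy ← 0.68·4.621 = 3.142
Arc 6: start y=0.000, vy=3.142 → t=0.641, apex=0.504, x_land=80.624, impact vy=-3.142
  bounce: vy ← 0.68·3.142 = 2.137

1 3.935 23.828 26.560
2 2.999 11.018 46.804
3 2.039 5.095 60.569
4 1.387 2.356 69.930
5 0.943 1.089 76.295
6 0.641 0.504 80.624
final: 80.624 2.137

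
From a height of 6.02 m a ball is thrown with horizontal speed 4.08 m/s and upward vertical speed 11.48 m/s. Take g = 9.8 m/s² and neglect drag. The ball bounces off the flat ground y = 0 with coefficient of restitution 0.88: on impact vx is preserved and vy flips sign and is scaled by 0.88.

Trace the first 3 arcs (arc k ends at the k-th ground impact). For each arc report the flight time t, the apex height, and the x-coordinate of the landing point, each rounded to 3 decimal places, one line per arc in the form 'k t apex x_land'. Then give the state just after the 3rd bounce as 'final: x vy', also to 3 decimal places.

1 2.784 12.744 11.359
2 2.838 9.869 22.940
3 2.498 7.643 33.131
final: 33.131 10.770

Arc 1: start y=6.020, vy=11.480 → t=2.784, apex=12.744, x_land=11.359, impact vy=-15.805
  bounce: vy ← 0.88·15.805 = 13.908
Arc 2: start y=0.000, vy=13.908 → t=2.838, apex=9.869, x_land=22.940, impact vy=-13.908
  bounce: vy ← 0.88·13.908 = 12.239
Arc 3: start y=0.000, vy=12.239 → t=2.498, apex=7.643, x_land=33.131, impact vy=-12.239
  bounce: vy ← 0.88·12.239 = 10.770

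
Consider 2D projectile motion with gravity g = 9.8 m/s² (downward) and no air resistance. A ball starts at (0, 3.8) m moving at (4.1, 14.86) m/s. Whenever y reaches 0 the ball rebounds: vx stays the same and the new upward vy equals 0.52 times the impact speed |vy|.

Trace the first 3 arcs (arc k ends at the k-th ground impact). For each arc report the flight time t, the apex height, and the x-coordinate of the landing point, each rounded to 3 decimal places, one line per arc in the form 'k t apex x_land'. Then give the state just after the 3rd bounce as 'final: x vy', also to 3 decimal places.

1 3.270 15.066 13.406
2 1.824 4.074 20.883
3 0.948 1.102 24.771
final: 24.771 2.416

Arc 1: start y=3.800, vy=14.860 → t=3.270, apex=15.066, x_land=13.406, impact vy=-17.184
  bounce: vy ← 0.52·17.184 = 8.936
Arc 2: start y=0.000, vy=8.936 → t=1.824, apex=4.074, x_land=20.883, impact vy=-8.936
  bounce: vy ← 0.52·8.936 = 4.647
Arc 3: start y=0.000, vy=4.647 → t=0.948, apex=1.102, x_land=24.771, impact vy=-4.647
  bounce: vy ← 0.52·4.647 = 2.416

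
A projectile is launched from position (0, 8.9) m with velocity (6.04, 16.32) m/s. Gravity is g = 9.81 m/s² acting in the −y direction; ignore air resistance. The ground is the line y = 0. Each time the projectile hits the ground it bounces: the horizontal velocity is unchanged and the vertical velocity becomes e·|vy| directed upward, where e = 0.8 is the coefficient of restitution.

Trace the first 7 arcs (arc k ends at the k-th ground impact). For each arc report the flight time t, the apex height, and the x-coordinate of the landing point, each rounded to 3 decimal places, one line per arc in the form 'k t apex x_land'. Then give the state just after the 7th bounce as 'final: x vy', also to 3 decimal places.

1 3.804 22.475 22.977
2 3.425 14.384 43.664
3 2.740 9.206 60.213
4 2.192 5.892 73.452
5 1.754 3.771 84.044
6 1.403 2.413 92.517
7 1.122 1.544 99.296
final: 99.296 4.404

Arc 1: start y=8.900, vy=16.320 → t=3.804, apex=22.475, x_land=22.977, impact vy=-20.999
  bounce: vy ← 0.8·20.999 = 16.799
Arc 2: start y=0.000, vy=16.799 → t=3.425, apex=14.384, x_land=43.664, impact vy=-16.799
  bounce: vy ← 0.8·16.799 = 13.439
Arc 3: start y=0.000, vy=13.439 → t=2.740, apex=9.206, x_land=60.213, impact vy=-13.439
  bounce: vy ← 0.8·13.439 = 10.752
Arc 4: start y=0.000, vy=10.752 → t=2.192, apex=5.892, x_land=73.452, impact vy=-10.752
  bounce: vy ← 0.8·10.752 = 8.601
Arc 5: start y=0.000, vy=8.601 → t=1.754, apex=3.771, x_land=84.044, impact vy=-8.601
  bounce: vy ← 0.8·8.601 = 6.881
Arc 6: start y=0.000, vy=6.881 → t=1.403, apex=2.413, x_land=92.517, impact vy=-6.881
  bounce: vy ← 0.8·6.881 = 5.505
Arc 7: start y=0.000, vy=5.505 → t=1.122, apex=1.544, x_land=99.296, impact vy=-5.505
  bounce: vy ← 0.8·5.505 = 4.404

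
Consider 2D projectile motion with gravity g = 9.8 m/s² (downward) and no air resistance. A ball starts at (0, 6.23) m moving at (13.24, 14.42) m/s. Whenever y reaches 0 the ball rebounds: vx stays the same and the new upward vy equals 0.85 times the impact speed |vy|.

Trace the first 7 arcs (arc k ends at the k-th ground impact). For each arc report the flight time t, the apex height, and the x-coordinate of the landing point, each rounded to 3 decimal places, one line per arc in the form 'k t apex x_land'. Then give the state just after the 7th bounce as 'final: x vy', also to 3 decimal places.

Arc 1: start y=6.230, vy=14.420 → t=3.325, apex=16.839, x_land=44.026, impact vy=-18.167
  bounce: vy ← 0.85·18.167 = 15.442
Arc 2: start y=0.000, vy=15.442 → t=3.151, apex=12.166, x_land=85.751, impact vy=-15.442
  bounce: vy ← 0.85·15.442 = 13.126
Arc 3: start y=0.000, vy=13.126 → t=2.679, apex=8.790, x_land=121.217, impact vy=-13.126
  bounce: vy ← 0.85·13.126 = 11.157
Arc 4: start y=0.000, vy=11.157 → t=2.277, apex=6.351, x_land=151.364, impact vy=-11.157
  bounce: vy ← 0.85·11.157 = 9.483
Arc 5: start y=0.000, vy=9.483 → t=1.935, apex=4.588, x_land=176.988, impact vy=-9.483
  bounce: vy ← 0.85·9.483 = 8.061
Arc 6: start y=0.000, vy=8.061 → t=1.645, apex=3.315, x_land=198.769, impact vy=-8.061
  bounce: vy ← 0.85·8.061 = 6.852
Arc 7: start y=0.000, vy=6.852 → t=1.398, apex=2.395, x_land=217.282, impact vy=-6.852
  bounce: vy ← 0.85·6.852 = 5.824

1 3.325 16.839 44.026
2 3.151 12.166 85.751
3 2.679 8.790 121.217
4 2.277 6.351 151.364
5 1.935 4.588 176.988
6 1.645 3.315 198.769
7 1.398 2.395 217.282
final: 217.282 5.824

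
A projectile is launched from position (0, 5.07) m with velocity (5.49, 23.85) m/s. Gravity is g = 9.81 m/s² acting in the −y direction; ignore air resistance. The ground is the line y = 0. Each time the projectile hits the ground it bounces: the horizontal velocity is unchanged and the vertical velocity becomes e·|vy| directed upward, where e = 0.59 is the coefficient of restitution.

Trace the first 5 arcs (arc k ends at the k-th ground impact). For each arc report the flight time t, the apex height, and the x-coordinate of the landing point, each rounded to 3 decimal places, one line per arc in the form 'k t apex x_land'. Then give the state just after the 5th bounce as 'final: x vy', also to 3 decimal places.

Arc 1: start y=5.070, vy=23.850 → t=5.066, apex=34.062, x_land=27.815, impact vy=-25.851
  bounce: vy ← 0.59·25.851 = 15.252
Arc 2: start y=0.000, vy=15.252 → t=3.110, apex=11.857, x_land=44.886, impact vy=-15.252
  bounce: vy ← 0.59·15.252 = 8.999
Arc 3: start y=0.000, vy=8.999 → t=1.835, apex=4.127, x_land=54.958, impact vy=-8.999
  bounce: vy ← 0.59·8.999 = 5.309
Arc 4: start y=0.000, vy=5.309 → t=1.082, apex=1.437, x_land=60.901, impact vy=-5.309
  bounce: vy ← 0.59·5.309 = 3.133
Arc 5: start y=0.000, vy=3.133 → t=0.639, apex=0.500, x_land=64.407, impact vy=-3.133
  bounce: vy ← 0.59·3.133 = 1.848

1 5.066 34.062 27.815
2 3.110 11.857 44.886
3 1.835 4.127 54.958
4 1.082 1.437 60.901
5 0.639 0.500 64.407
final: 64.407 1.848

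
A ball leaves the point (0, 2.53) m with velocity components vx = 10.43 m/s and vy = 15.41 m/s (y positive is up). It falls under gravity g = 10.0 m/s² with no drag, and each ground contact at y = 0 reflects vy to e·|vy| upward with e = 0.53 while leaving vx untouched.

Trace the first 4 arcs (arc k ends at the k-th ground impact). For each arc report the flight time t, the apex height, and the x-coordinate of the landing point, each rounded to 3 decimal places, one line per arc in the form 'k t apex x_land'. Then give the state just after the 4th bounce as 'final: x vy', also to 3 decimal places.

1 3.238 14.403 33.775
2 1.799 4.046 52.540
3 0.954 1.136 62.485
4 0.505 0.319 67.756
final: 67.756 1.339

Arc 1: start y=2.530, vy=15.410 → t=3.238, apex=14.403, x_land=33.775, impact vy=-16.973
  bounce: vy ← 0.53·16.973 = 8.995
Arc 2: start y=0.000, vy=8.995 → t=1.799, apex=4.046, x_land=52.540, impact vy=-8.995
  bounce: vy ← 0.53·8.995 = 4.768
Arc 3: start y=0.000, vy=4.768 → t=0.954, apex=1.136, x_land=62.485, impact vy=-4.768
  bounce: vy ← 0.53·4.768 = 2.527
Arc 4: start y=0.000, vy=2.527 → t=0.505, apex=0.319, x_land=67.756, impact vy=-2.527
  bounce: vy ← 0.53·2.527 = 1.339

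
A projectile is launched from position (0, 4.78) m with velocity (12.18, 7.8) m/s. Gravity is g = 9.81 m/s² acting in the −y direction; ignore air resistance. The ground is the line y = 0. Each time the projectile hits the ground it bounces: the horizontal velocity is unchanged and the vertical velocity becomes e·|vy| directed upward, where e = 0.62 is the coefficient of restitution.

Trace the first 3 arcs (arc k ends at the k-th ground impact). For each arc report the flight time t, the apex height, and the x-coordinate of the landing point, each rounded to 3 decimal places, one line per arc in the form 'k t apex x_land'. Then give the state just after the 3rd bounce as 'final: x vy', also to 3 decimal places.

Arc 1: start y=4.780, vy=7.800 → t=2.063, apex=7.881, x_land=25.123, impact vy=-12.435
  bounce: vy ← 0.62·12.435 = 7.710
Arc 2: start y=0.000, vy=7.710 → t=1.572, apex=3.029, x_land=44.268, impact vy=-7.710
  bounce: vy ← 0.62·7.710 = 4.780
Arc 3: start y=0.000, vy=4.780 → t=0.975, apex=1.165, x_land=56.137, impact vy=-4.780
  bounce: vy ← 0.62·4.780 = 2.964

1 2.063 7.881 25.123
2 1.572 3.029 44.268
3 0.975 1.165 56.137
final: 56.137 2.964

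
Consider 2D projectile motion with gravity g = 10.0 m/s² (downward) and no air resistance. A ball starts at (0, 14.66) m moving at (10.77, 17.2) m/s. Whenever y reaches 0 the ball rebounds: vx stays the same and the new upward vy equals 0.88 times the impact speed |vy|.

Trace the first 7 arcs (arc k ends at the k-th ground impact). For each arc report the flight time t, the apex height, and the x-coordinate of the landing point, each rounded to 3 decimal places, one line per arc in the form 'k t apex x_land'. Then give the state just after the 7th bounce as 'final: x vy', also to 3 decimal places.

1 4.147 29.452 44.663
2 4.272 22.808 90.668
3 3.759 17.662 131.152
4 3.308 13.678 166.778
5 2.911 10.592 198.129
6 2.562 8.202 225.717
7 2.254 6.352 249.995
final: 249.995 9.919

Arc 1: start y=14.660, vy=17.200 → t=4.147, apex=29.452, x_land=44.663, impact vy=-24.270
  bounce: vy ← 0.88·24.270 = 21.358
Arc 2: start y=0.000, vy=21.358 → t=4.272, apex=22.808, x_land=90.668, impact vy=-21.358
  bounce: vy ← 0.88·21.358 = 18.795
Arc 3: start y=0.000, vy=18.795 → t=3.759, apex=17.662, x_land=131.152, impact vy=-18.795
  bounce: vy ← 0.88·18.795 = 16.539
Arc 4: start y=0.000, vy=16.539 → t=3.308, apex=13.678, x_land=166.778, impact vy=-16.539
  bounce: vy ← 0.88·16.539 = 14.555
Arc 5: start y=0.000, vy=14.555 → t=2.911, apex=10.592, x_land=198.129, impact vy=-14.555
  bounce: vy ← 0.88·14.555 = 12.808
Arc 6: start y=0.000, vy=12.808 → t=2.562, apex=8.202, x_land=225.717, impact vy=-12.808
  bounce: vy ← 0.88·12.808 = 11.271
Arc 7: start y=0.000, vy=11.271 → t=2.254, apex=6.352, x_land=249.995, impact vy=-11.271
  bounce: vy ← 0.88·11.271 = 9.919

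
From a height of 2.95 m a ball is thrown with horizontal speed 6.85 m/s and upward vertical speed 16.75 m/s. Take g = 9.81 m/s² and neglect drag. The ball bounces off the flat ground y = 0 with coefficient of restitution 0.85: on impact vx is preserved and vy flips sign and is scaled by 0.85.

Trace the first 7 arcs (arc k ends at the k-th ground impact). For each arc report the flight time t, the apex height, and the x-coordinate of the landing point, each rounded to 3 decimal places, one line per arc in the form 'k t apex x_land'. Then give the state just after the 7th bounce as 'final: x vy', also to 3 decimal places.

Arc 1: start y=2.950, vy=16.750 → t=3.583, apex=17.250, x_land=24.542, impact vy=-18.397
  bounce: vy ← 0.85·18.397 = 15.637
Arc 2: start y=0.000, vy=15.637 → t=3.188, apex=12.463, x_land=46.380, impact vy=-15.637
  bounce: vy ← 0.85·15.637 = 13.292
Arc 3: start y=0.000, vy=13.292 → t=2.710, apex=9.005, x_land=64.942, impact vy=-13.292
  bounce: vy ← 0.85·13.292 = 11.298
Arc 4: start y=0.000, vy=11.298 → t=2.303, apex=6.506, x_land=80.720, impact vy=-11.298
  bounce: vy ← 0.85·11.298 = 9.603
Arc 5: start y=0.000, vy=9.603 → t=1.958, apex=4.700, x_land=94.131, impact vy=-9.603
  bounce: vy ← 0.85·9.603 = 8.163
Arc 6: start y=0.000, vy=8.163 → t=1.664, apex=3.396, x_land=105.531, impact vy=-8.163
  bounce: vy ← 0.85·8.163 = 6.938
Arc 7: start y=0.000, vy=6.938 → t=1.415, apex=2.454, x_land=115.220, impact vy=-6.938
  bounce: vy ← 0.85·6.938 = 5.898

1 3.583 17.250 24.542
2 3.188 12.463 46.380
3 2.710 9.005 64.942
4 2.303 6.506 80.720
5 1.958 4.700 94.131
6 1.664 3.396 105.531
7 1.415 2.454 115.220
final: 115.220 5.898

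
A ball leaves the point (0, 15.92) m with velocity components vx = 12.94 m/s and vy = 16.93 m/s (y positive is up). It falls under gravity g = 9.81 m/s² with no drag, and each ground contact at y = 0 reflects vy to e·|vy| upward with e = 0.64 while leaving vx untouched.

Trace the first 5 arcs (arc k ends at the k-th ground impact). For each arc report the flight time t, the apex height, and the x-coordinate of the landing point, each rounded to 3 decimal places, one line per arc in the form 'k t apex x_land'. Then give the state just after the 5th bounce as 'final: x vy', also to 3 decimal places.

Arc 1: start y=15.920, vy=16.930 → t=4.221, apex=30.529, x_land=54.614, impact vy=-24.474
  bounce: vy ← 0.64·24.474 = 15.663
Arc 2: start y=0.000, vy=15.663 → t=3.193, apex=12.505, x_land=95.936, impact vy=-15.663
  bounce: vy ← 0.64·15.663 = 10.025
Arc 3: start y=0.000, vy=10.025 → t=2.044, apex=5.122, x_land=122.382, impact vy=-10.025
  bounce: vy ← 0.64·10.025 = 6.416
Arc 4: start y=0.000, vy=6.416 → t=1.308, apex=2.098, x_land=139.308, impact vy=-6.416
  bounce: vy ← 0.64·6.416 = 4.106
Arc 5: start y=0.000, vy=4.106 → t=0.837, apex=0.859, x_land=150.140, impact vy=-4.106
  bounce: vy ← 0.64·4.106 = 2.628

1 4.221 30.529 54.614
2 3.193 12.505 95.936
3 2.044 5.122 122.382
4 1.308 2.098 139.308
5 0.837 0.859 150.140
final: 150.140 2.628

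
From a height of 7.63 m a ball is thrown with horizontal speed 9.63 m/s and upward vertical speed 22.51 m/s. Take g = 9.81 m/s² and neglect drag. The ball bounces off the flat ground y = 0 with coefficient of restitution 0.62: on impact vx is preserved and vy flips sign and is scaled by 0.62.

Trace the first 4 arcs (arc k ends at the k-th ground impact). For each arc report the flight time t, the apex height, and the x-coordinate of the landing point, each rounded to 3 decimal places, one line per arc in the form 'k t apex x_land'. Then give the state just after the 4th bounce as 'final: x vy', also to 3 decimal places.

1 4.906 33.456 47.247
2 3.238 12.860 78.433
3 2.008 4.944 97.769
4 1.245 1.900 109.757
final: 109.757 3.786

Arc 1: start y=7.630, vy=22.510 → t=4.906, apex=33.456, x_land=47.247, impact vy=-25.620
  bounce: vy ← 0.62·25.620 = 15.885
Arc 2: start y=0.000, vy=15.885 → t=3.238, apex=12.860, x_land=78.433, impact vy=-15.885
  bounce: vy ← 0.62·15.885 = 9.848
Arc 3: start y=0.000, vy=9.848 → t=2.008, apex=4.944, x_land=97.769, impact vy=-9.848
  bounce: vy ← 0.62·9.848 = 6.106
Arc 4: start y=0.000, vy=6.106 → t=1.245, apex=1.900, x_land=109.757, impact vy=-6.106
  bounce: vy ← 0.62·6.106 = 3.786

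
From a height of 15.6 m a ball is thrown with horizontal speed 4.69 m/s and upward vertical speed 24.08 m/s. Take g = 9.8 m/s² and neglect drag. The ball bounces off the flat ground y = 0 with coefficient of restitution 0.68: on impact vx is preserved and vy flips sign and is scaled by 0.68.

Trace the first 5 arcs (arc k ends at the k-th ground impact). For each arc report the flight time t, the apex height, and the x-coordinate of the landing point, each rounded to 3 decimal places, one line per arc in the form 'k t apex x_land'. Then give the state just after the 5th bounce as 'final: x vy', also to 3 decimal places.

1 5.494 45.184 25.766
2 4.130 20.893 45.135
3 2.808 9.661 58.306
4 1.910 4.467 67.262
5 1.299 2.066 73.352
final: 73.352 4.327

Arc 1: start y=15.600, vy=24.080 → t=5.494, apex=45.184, x_land=25.766, impact vy=-29.759
  bounce: vy ← 0.68·29.759 = 20.236
Arc 2: start y=0.000, vy=20.236 → t=4.130, apex=20.893, x_land=45.135, impact vy=-20.236
  bounce: vy ← 0.68·20.236 = 13.761
Arc 3: start y=0.000, vy=13.761 → t=2.808, apex=9.661, x_land=58.306, impact vy=-13.761
  bounce: vy ← 0.68·13.761 = 9.357
Arc 4: start y=0.000, vy=9.357 → t=1.910, apex=4.467, x_land=67.262, impact vy=-9.357
  bounce: vy ← 0.68·9.357 = 6.363
Arc 5: start y=0.000, vy=6.363 → t=1.299, apex=2.066, x_land=73.352, impact vy=-6.363
  bounce: vy ← 0.68·6.363 = 4.327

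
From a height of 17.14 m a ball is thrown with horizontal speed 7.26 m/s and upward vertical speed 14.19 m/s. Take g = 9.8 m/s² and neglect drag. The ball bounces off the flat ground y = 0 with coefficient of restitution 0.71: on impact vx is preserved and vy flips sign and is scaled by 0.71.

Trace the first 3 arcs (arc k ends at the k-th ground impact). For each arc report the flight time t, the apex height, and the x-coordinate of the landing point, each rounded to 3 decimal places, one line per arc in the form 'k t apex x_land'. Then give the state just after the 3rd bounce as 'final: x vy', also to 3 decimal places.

1 3.813 27.413 27.684
2 3.359 13.819 52.068
3 2.385 6.966 69.381
final: 69.381 8.296

Arc 1: start y=17.140, vy=14.190 → t=3.813, apex=27.413, x_land=27.684, impact vy=-23.180
  bounce: vy ← 0.71·23.180 = 16.458
Arc 2: start y=0.000, vy=16.458 → t=3.359, apex=13.819, x_land=52.068, impact vy=-16.458
  bounce: vy ← 0.71·16.458 = 11.685
Arc 3: start y=0.000, vy=11.685 → t=2.385, apex=6.966, x_land=69.381, impact vy=-11.685
  bounce: vy ← 0.71·11.685 = 8.296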